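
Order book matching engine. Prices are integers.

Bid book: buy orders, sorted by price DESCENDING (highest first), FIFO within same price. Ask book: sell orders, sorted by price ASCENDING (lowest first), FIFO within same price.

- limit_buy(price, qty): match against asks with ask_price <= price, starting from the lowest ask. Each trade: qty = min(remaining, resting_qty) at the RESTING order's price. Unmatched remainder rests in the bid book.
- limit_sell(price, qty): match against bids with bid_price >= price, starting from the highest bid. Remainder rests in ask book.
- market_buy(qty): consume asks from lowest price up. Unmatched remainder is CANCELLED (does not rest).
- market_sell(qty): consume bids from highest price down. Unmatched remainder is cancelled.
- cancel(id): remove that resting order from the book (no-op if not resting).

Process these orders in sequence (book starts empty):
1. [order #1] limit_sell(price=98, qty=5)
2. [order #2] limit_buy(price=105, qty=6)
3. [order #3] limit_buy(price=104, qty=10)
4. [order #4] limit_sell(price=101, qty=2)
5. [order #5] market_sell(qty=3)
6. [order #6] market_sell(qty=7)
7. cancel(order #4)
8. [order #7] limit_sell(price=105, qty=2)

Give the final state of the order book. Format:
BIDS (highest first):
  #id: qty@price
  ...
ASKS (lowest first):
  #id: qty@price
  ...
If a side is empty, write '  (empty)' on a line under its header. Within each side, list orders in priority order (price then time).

After op 1 [order #1] limit_sell(price=98, qty=5): fills=none; bids=[-] asks=[#1:5@98]
After op 2 [order #2] limit_buy(price=105, qty=6): fills=#2x#1:5@98; bids=[#2:1@105] asks=[-]
After op 3 [order #3] limit_buy(price=104, qty=10): fills=none; bids=[#2:1@105 #3:10@104] asks=[-]
After op 4 [order #4] limit_sell(price=101, qty=2): fills=#2x#4:1@105 #3x#4:1@104; bids=[#3:9@104] asks=[-]
After op 5 [order #5] market_sell(qty=3): fills=#3x#5:3@104; bids=[#3:6@104] asks=[-]
After op 6 [order #6] market_sell(qty=7): fills=#3x#6:6@104; bids=[-] asks=[-]
After op 7 cancel(order #4): fills=none; bids=[-] asks=[-]
After op 8 [order #7] limit_sell(price=105, qty=2): fills=none; bids=[-] asks=[#7:2@105]

Answer: BIDS (highest first):
  (empty)
ASKS (lowest first):
  #7: 2@105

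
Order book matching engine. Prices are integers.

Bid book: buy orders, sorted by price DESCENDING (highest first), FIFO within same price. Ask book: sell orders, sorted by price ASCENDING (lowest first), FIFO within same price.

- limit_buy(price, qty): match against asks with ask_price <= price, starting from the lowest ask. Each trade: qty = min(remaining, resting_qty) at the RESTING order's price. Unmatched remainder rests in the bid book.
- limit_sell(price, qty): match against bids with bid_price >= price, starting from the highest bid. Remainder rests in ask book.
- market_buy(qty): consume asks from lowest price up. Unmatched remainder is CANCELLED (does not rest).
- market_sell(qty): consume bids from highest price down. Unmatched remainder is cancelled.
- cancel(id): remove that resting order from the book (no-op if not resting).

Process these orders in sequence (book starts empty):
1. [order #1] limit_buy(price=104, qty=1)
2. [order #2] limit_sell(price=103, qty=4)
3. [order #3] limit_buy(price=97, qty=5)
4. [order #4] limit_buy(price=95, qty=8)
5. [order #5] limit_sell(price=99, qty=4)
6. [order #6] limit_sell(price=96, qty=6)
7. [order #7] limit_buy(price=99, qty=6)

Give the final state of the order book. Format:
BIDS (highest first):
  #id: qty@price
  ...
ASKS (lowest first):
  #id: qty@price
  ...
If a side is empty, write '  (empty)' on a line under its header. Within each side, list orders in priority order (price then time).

After op 1 [order #1] limit_buy(price=104, qty=1): fills=none; bids=[#1:1@104] asks=[-]
After op 2 [order #2] limit_sell(price=103, qty=4): fills=#1x#2:1@104; bids=[-] asks=[#2:3@103]
After op 3 [order #3] limit_buy(price=97, qty=5): fills=none; bids=[#3:5@97] asks=[#2:3@103]
After op 4 [order #4] limit_buy(price=95, qty=8): fills=none; bids=[#3:5@97 #4:8@95] asks=[#2:3@103]
After op 5 [order #5] limit_sell(price=99, qty=4): fills=none; bids=[#3:5@97 #4:8@95] asks=[#5:4@99 #2:3@103]
After op 6 [order #6] limit_sell(price=96, qty=6): fills=#3x#6:5@97; bids=[#4:8@95] asks=[#6:1@96 #5:4@99 #2:3@103]
After op 7 [order #7] limit_buy(price=99, qty=6): fills=#7x#6:1@96 #7x#5:4@99; bids=[#7:1@99 #4:8@95] asks=[#2:3@103]

Answer: BIDS (highest first):
  #7: 1@99
  #4: 8@95
ASKS (lowest first):
  #2: 3@103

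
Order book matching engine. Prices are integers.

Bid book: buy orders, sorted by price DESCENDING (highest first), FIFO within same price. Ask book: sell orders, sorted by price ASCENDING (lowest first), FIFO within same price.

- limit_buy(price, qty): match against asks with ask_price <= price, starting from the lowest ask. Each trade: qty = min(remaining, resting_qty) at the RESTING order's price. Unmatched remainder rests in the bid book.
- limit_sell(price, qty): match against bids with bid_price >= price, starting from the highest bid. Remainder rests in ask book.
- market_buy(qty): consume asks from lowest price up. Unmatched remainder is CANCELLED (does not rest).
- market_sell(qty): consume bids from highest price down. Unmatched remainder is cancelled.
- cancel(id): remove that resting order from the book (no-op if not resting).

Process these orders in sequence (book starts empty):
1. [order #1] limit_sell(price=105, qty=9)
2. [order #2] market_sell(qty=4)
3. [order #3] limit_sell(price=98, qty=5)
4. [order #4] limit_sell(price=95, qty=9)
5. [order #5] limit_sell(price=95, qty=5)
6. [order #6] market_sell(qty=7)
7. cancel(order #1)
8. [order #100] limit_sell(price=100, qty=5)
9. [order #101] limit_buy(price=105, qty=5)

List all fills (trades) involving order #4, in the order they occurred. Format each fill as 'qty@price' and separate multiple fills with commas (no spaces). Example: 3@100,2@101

After op 1 [order #1] limit_sell(price=105, qty=9): fills=none; bids=[-] asks=[#1:9@105]
After op 2 [order #2] market_sell(qty=4): fills=none; bids=[-] asks=[#1:9@105]
After op 3 [order #3] limit_sell(price=98, qty=5): fills=none; bids=[-] asks=[#3:5@98 #1:9@105]
After op 4 [order #4] limit_sell(price=95, qty=9): fills=none; bids=[-] asks=[#4:9@95 #3:5@98 #1:9@105]
After op 5 [order #5] limit_sell(price=95, qty=5): fills=none; bids=[-] asks=[#4:9@95 #5:5@95 #3:5@98 #1:9@105]
After op 6 [order #6] market_sell(qty=7): fills=none; bids=[-] asks=[#4:9@95 #5:5@95 #3:5@98 #1:9@105]
After op 7 cancel(order #1): fills=none; bids=[-] asks=[#4:9@95 #5:5@95 #3:5@98]
After op 8 [order #100] limit_sell(price=100, qty=5): fills=none; bids=[-] asks=[#4:9@95 #5:5@95 #3:5@98 #100:5@100]
After op 9 [order #101] limit_buy(price=105, qty=5): fills=#101x#4:5@95; bids=[-] asks=[#4:4@95 #5:5@95 #3:5@98 #100:5@100]

Answer: 5@95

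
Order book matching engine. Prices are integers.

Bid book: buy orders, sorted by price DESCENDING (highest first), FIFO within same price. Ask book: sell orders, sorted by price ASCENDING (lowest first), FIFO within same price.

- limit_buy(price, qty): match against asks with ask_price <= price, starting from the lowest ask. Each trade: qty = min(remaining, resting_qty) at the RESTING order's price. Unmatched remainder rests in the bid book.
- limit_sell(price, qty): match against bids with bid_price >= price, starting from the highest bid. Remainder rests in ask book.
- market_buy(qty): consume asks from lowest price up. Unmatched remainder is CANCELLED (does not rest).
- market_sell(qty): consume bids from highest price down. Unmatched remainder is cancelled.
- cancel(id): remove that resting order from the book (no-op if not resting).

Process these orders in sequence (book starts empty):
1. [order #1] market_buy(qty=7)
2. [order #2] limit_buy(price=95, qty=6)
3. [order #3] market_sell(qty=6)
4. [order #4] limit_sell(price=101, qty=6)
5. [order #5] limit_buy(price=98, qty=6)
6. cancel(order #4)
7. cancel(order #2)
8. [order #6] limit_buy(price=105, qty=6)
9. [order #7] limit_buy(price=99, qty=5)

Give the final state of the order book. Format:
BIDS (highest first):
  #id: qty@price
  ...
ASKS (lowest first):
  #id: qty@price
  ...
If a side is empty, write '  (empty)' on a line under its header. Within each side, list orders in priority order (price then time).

Answer: BIDS (highest first):
  #6: 6@105
  #7: 5@99
  #5: 6@98
ASKS (lowest first):
  (empty)

Derivation:
After op 1 [order #1] market_buy(qty=7): fills=none; bids=[-] asks=[-]
After op 2 [order #2] limit_buy(price=95, qty=6): fills=none; bids=[#2:6@95] asks=[-]
After op 3 [order #3] market_sell(qty=6): fills=#2x#3:6@95; bids=[-] asks=[-]
After op 4 [order #4] limit_sell(price=101, qty=6): fills=none; bids=[-] asks=[#4:6@101]
After op 5 [order #5] limit_buy(price=98, qty=6): fills=none; bids=[#5:6@98] asks=[#4:6@101]
After op 6 cancel(order #4): fills=none; bids=[#5:6@98] asks=[-]
After op 7 cancel(order #2): fills=none; bids=[#5:6@98] asks=[-]
After op 8 [order #6] limit_buy(price=105, qty=6): fills=none; bids=[#6:6@105 #5:6@98] asks=[-]
After op 9 [order #7] limit_buy(price=99, qty=5): fills=none; bids=[#6:6@105 #7:5@99 #5:6@98] asks=[-]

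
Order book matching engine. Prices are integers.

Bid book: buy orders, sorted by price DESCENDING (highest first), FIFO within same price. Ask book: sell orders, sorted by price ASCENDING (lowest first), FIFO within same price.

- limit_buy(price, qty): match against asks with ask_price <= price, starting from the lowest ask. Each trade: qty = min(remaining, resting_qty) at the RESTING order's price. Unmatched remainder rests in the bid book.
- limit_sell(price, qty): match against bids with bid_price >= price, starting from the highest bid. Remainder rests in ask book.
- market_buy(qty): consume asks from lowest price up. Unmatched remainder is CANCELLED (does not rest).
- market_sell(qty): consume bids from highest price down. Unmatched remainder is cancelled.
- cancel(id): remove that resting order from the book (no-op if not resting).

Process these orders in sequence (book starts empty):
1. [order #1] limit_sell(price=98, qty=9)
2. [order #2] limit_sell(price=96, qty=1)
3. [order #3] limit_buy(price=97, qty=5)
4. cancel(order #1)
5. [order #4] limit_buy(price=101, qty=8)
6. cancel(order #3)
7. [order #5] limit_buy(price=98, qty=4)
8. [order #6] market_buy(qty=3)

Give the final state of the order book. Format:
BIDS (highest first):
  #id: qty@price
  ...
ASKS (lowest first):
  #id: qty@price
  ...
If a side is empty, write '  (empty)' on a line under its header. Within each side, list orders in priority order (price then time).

After op 1 [order #1] limit_sell(price=98, qty=9): fills=none; bids=[-] asks=[#1:9@98]
After op 2 [order #2] limit_sell(price=96, qty=1): fills=none; bids=[-] asks=[#2:1@96 #1:9@98]
After op 3 [order #3] limit_buy(price=97, qty=5): fills=#3x#2:1@96; bids=[#3:4@97] asks=[#1:9@98]
After op 4 cancel(order #1): fills=none; bids=[#3:4@97] asks=[-]
After op 5 [order #4] limit_buy(price=101, qty=8): fills=none; bids=[#4:8@101 #3:4@97] asks=[-]
After op 6 cancel(order #3): fills=none; bids=[#4:8@101] asks=[-]
After op 7 [order #5] limit_buy(price=98, qty=4): fills=none; bids=[#4:8@101 #5:4@98] asks=[-]
After op 8 [order #6] market_buy(qty=3): fills=none; bids=[#4:8@101 #5:4@98] asks=[-]

Answer: BIDS (highest first):
  #4: 8@101
  #5: 4@98
ASKS (lowest first):
  (empty)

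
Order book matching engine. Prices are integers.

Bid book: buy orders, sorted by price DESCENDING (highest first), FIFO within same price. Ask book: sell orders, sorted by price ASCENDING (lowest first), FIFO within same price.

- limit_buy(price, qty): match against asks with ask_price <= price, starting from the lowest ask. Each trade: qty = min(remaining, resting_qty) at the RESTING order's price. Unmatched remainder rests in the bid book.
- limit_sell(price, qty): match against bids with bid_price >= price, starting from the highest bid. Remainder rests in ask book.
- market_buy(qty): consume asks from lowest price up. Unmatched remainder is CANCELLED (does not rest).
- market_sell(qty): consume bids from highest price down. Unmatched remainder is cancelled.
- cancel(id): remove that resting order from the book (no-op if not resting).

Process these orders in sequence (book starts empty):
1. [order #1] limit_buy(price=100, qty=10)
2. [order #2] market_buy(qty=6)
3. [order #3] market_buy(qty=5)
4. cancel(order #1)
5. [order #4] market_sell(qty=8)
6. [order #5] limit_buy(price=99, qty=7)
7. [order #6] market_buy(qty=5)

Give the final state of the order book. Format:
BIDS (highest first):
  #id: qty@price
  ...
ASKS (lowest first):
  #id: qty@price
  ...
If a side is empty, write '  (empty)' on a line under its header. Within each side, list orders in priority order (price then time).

Answer: BIDS (highest first):
  #5: 7@99
ASKS (lowest first):
  (empty)

Derivation:
After op 1 [order #1] limit_buy(price=100, qty=10): fills=none; bids=[#1:10@100] asks=[-]
After op 2 [order #2] market_buy(qty=6): fills=none; bids=[#1:10@100] asks=[-]
After op 3 [order #3] market_buy(qty=5): fills=none; bids=[#1:10@100] asks=[-]
After op 4 cancel(order #1): fills=none; bids=[-] asks=[-]
After op 5 [order #4] market_sell(qty=8): fills=none; bids=[-] asks=[-]
After op 6 [order #5] limit_buy(price=99, qty=7): fills=none; bids=[#5:7@99] asks=[-]
After op 7 [order #6] market_buy(qty=5): fills=none; bids=[#5:7@99] asks=[-]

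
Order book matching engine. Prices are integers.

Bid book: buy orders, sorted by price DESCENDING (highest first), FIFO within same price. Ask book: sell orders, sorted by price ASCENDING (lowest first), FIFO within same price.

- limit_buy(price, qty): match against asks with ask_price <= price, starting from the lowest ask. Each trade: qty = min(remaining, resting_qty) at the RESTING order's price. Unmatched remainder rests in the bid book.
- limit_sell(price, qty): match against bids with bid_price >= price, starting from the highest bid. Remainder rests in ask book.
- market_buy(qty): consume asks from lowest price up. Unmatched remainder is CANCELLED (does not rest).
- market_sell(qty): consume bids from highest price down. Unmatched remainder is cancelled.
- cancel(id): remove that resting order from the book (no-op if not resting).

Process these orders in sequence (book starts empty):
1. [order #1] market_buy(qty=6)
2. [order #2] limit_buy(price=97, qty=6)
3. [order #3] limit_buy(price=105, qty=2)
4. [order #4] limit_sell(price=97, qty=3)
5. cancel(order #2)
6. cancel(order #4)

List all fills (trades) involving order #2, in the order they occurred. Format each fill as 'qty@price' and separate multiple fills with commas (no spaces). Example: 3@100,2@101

Answer: 1@97

Derivation:
After op 1 [order #1] market_buy(qty=6): fills=none; bids=[-] asks=[-]
After op 2 [order #2] limit_buy(price=97, qty=6): fills=none; bids=[#2:6@97] asks=[-]
After op 3 [order #3] limit_buy(price=105, qty=2): fills=none; bids=[#3:2@105 #2:6@97] asks=[-]
After op 4 [order #4] limit_sell(price=97, qty=3): fills=#3x#4:2@105 #2x#4:1@97; bids=[#2:5@97] asks=[-]
After op 5 cancel(order #2): fills=none; bids=[-] asks=[-]
After op 6 cancel(order #4): fills=none; bids=[-] asks=[-]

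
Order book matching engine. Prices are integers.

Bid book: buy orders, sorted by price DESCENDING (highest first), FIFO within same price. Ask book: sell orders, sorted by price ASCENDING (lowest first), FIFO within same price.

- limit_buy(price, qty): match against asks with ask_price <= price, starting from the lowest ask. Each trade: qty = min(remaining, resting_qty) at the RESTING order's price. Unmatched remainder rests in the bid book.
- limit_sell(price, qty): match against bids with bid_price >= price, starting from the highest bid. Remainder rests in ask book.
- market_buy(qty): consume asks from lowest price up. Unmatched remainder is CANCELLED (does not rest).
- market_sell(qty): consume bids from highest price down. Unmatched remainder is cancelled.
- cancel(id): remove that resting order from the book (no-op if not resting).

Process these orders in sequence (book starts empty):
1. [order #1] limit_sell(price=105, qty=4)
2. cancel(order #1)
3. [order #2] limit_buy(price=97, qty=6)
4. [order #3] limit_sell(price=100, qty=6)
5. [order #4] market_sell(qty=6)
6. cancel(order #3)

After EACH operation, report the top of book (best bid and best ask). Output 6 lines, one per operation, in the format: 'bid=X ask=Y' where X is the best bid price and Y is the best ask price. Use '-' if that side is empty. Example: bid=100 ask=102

Answer: bid=- ask=105
bid=- ask=-
bid=97 ask=-
bid=97 ask=100
bid=- ask=100
bid=- ask=-

Derivation:
After op 1 [order #1] limit_sell(price=105, qty=4): fills=none; bids=[-] asks=[#1:4@105]
After op 2 cancel(order #1): fills=none; bids=[-] asks=[-]
After op 3 [order #2] limit_buy(price=97, qty=6): fills=none; bids=[#2:6@97] asks=[-]
After op 4 [order #3] limit_sell(price=100, qty=6): fills=none; bids=[#2:6@97] asks=[#3:6@100]
After op 5 [order #4] market_sell(qty=6): fills=#2x#4:6@97; bids=[-] asks=[#3:6@100]
After op 6 cancel(order #3): fills=none; bids=[-] asks=[-]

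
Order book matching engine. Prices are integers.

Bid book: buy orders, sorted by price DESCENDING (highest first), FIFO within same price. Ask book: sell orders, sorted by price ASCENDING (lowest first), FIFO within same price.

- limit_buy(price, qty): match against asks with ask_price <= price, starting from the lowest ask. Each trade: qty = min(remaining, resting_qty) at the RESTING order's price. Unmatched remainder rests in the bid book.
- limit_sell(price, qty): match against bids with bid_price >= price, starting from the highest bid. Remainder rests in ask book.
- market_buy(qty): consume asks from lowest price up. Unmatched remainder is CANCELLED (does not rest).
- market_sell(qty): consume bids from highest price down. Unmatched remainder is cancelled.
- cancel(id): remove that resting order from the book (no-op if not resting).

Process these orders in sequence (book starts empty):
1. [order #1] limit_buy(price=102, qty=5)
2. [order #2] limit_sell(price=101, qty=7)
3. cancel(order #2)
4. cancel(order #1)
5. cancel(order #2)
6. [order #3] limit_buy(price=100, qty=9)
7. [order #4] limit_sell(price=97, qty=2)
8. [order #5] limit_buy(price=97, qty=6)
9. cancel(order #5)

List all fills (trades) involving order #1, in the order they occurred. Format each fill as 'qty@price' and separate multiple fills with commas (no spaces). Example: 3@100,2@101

After op 1 [order #1] limit_buy(price=102, qty=5): fills=none; bids=[#1:5@102] asks=[-]
After op 2 [order #2] limit_sell(price=101, qty=7): fills=#1x#2:5@102; bids=[-] asks=[#2:2@101]
After op 3 cancel(order #2): fills=none; bids=[-] asks=[-]
After op 4 cancel(order #1): fills=none; bids=[-] asks=[-]
After op 5 cancel(order #2): fills=none; bids=[-] asks=[-]
After op 6 [order #3] limit_buy(price=100, qty=9): fills=none; bids=[#3:9@100] asks=[-]
After op 7 [order #4] limit_sell(price=97, qty=2): fills=#3x#4:2@100; bids=[#3:7@100] asks=[-]
After op 8 [order #5] limit_buy(price=97, qty=6): fills=none; bids=[#3:7@100 #5:6@97] asks=[-]
After op 9 cancel(order #5): fills=none; bids=[#3:7@100] asks=[-]

Answer: 5@102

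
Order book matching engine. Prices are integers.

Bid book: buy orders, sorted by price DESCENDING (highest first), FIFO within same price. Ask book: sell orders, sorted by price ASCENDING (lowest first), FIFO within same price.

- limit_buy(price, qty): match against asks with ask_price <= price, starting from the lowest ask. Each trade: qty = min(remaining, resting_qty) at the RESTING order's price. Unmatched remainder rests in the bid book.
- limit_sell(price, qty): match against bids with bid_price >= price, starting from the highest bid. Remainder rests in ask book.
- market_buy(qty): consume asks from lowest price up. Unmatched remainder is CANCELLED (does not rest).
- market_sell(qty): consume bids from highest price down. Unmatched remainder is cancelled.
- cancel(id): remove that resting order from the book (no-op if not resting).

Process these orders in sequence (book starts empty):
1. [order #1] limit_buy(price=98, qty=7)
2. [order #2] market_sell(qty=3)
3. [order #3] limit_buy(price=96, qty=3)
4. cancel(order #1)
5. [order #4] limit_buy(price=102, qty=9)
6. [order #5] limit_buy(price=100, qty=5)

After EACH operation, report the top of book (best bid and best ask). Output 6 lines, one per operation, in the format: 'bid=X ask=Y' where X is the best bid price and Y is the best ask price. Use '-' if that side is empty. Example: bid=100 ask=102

After op 1 [order #1] limit_buy(price=98, qty=7): fills=none; bids=[#1:7@98] asks=[-]
After op 2 [order #2] market_sell(qty=3): fills=#1x#2:3@98; bids=[#1:4@98] asks=[-]
After op 3 [order #3] limit_buy(price=96, qty=3): fills=none; bids=[#1:4@98 #3:3@96] asks=[-]
After op 4 cancel(order #1): fills=none; bids=[#3:3@96] asks=[-]
After op 5 [order #4] limit_buy(price=102, qty=9): fills=none; bids=[#4:9@102 #3:3@96] asks=[-]
After op 6 [order #5] limit_buy(price=100, qty=5): fills=none; bids=[#4:9@102 #5:5@100 #3:3@96] asks=[-]

Answer: bid=98 ask=-
bid=98 ask=-
bid=98 ask=-
bid=96 ask=-
bid=102 ask=-
bid=102 ask=-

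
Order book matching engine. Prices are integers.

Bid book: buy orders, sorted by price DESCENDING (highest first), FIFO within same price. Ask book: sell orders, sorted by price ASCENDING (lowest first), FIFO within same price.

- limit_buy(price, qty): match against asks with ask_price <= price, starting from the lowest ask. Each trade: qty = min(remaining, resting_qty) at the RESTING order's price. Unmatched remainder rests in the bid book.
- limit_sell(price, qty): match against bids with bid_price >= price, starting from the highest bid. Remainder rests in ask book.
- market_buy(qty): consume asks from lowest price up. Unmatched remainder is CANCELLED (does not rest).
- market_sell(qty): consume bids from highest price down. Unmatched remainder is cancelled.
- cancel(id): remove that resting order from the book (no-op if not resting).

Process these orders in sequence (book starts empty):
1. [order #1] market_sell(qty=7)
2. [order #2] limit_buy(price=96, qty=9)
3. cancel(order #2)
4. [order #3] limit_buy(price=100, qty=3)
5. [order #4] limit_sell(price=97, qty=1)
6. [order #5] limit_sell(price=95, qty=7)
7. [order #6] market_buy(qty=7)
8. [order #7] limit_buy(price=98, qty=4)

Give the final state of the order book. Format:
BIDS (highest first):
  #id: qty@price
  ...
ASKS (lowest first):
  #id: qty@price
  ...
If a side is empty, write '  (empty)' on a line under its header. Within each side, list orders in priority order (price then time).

Answer: BIDS (highest first):
  #7: 4@98
ASKS (lowest first):
  (empty)

Derivation:
After op 1 [order #1] market_sell(qty=7): fills=none; bids=[-] asks=[-]
After op 2 [order #2] limit_buy(price=96, qty=9): fills=none; bids=[#2:9@96] asks=[-]
After op 3 cancel(order #2): fills=none; bids=[-] asks=[-]
After op 4 [order #3] limit_buy(price=100, qty=3): fills=none; bids=[#3:3@100] asks=[-]
After op 5 [order #4] limit_sell(price=97, qty=1): fills=#3x#4:1@100; bids=[#3:2@100] asks=[-]
After op 6 [order #5] limit_sell(price=95, qty=7): fills=#3x#5:2@100; bids=[-] asks=[#5:5@95]
After op 7 [order #6] market_buy(qty=7): fills=#6x#5:5@95; bids=[-] asks=[-]
After op 8 [order #7] limit_buy(price=98, qty=4): fills=none; bids=[#7:4@98] asks=[-]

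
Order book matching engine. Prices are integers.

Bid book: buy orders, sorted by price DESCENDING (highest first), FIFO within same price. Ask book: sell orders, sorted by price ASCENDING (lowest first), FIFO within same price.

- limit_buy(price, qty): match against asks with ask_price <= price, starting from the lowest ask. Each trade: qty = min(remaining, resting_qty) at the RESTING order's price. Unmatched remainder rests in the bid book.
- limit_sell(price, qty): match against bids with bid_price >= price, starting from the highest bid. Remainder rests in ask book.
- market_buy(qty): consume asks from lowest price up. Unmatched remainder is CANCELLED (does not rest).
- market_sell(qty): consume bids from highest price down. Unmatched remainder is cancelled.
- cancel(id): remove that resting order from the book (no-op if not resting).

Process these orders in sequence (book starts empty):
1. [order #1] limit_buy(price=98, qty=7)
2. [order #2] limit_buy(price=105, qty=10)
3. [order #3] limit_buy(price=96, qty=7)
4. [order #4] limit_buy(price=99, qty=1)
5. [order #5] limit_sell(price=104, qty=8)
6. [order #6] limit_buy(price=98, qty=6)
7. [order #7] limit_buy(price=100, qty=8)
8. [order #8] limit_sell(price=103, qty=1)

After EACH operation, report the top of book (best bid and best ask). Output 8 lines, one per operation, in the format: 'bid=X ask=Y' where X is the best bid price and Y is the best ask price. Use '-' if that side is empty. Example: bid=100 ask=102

After op 1 [order #1] limit_buy(price=98, qty=7): fills=none; bids=[#1:7@98] asks=[-]
After op 2 [order #2] limit_buy(price=105, qty=10): fills=none; bids=[#2:10@105 #1:7@98] asks=[-]
After op 3 [order #3] limit_buy(price=96, qty=7): fills=none; bids=[#2:10@105 #1:7@98 #3:7@96] asks=[-]
After op 4 [order #4] limit_buy(price=99, qty=1): fills=none; bids=[#2:10@105 #4:1@99 #1:7@98 #3:7@96] asks=[-]
After op 5 [order #5] limit_sell(price=104, qty=8): fills=#2x#5:8@105; bids=[#2:2@105 #4:1@99 #1:7@98 #3:7@96] asks=[-]
After op 6 [order #6] limit_buy(price=98, qty=6): fills=none; bids=[#2:2@105 #4:1@99 #1:7@98 #6:6@98 #3:7@96] asks=[-]
After op 7 [order #7] limit_buy(price=100, qty=8): fills=none; bids=[#2:2@105 #7:8@100 #4:1@99 #1:7@98 #6:6@98 #3:7@96] asks=[-]
After op 8 [order #8] limit_sell(price=103, qty=1): fills=#2x#8:1@105; bids=[#2:1@105 #7:8@100 #4:1@99 #1:7@98 #6:6@98 #3:7@96] asks=[-]

Answer: bid=98 ask=-
bid=105 ask=-
bid=105 ask=-
bid=105 ask=-
bid=105 ask=-
bid=105 ask=-
bid=105 ask=-
bid=105 ask=-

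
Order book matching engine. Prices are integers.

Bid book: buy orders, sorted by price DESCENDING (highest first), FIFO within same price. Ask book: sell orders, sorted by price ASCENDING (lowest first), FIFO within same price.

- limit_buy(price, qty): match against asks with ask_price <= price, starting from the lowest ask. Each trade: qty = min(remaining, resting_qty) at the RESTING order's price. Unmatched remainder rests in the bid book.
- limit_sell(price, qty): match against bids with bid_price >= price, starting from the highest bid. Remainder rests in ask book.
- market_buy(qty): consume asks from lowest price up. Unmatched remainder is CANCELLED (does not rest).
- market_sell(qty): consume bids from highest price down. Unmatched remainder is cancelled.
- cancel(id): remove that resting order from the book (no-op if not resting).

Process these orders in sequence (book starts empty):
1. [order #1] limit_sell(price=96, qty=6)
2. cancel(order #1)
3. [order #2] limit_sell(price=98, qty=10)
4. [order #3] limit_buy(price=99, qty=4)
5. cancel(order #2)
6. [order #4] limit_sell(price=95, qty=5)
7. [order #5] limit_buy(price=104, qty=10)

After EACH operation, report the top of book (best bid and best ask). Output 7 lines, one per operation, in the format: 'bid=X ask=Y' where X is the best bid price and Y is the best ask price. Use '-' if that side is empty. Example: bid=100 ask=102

Answer: bid=- ask=96
bid=- ask=-
bid=- ask=98
bid=- ask=98
bid=- ask=-
bid=- ask=95
bid=104 ask=-

Derivation:
After op 1 [order #1] limit_sell(price=96, qty=6): fills=none; bids=[-] asks=[#1:6@96]
After op 2 cancel(order #1): fills=none; bids=[-] asks=[-]
After op 3 [order #2] limit_sell(price=98, qty=10): fills=none; bids=[-] asks=[#2:10@98]
After op 4 [order #3] limit_buy(price=99, qty=4): fills=#3x#2:4@98; bids=[-] asks=[#2:6@98]
After op 5 cancel(order #2): fills=none; bids=[-] asks=[-]
After op 6 [order #4] limit_sell(price=95, qty=5): fills=none; bids=[-] asks=[#4:5@95]
After op 7 [order #5] limit_buy(price=104, qty=10): fills=#5x#4:5@95; bids=[#5:5@104] asks=[-]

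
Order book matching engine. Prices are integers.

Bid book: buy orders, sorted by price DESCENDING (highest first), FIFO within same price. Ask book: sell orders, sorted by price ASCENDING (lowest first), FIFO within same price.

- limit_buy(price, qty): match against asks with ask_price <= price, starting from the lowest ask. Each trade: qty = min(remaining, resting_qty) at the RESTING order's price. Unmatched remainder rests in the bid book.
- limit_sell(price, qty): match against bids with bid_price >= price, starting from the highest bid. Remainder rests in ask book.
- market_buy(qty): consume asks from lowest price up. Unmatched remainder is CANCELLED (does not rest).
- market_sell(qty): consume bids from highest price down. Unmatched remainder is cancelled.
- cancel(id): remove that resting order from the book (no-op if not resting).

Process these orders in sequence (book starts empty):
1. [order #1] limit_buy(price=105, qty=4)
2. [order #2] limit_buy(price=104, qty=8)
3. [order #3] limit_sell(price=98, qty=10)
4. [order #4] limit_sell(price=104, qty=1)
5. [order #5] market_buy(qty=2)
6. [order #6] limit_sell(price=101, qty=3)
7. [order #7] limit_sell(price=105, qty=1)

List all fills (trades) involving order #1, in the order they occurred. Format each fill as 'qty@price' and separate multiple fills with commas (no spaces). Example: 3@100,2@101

After op 1 [order #1] limit_buy(price=105, qty=4): fills=none; bids=[#1:4@105] asks=[-]
After op 2 [order #2] limit_buy(price=104, qty=8): fills=none; bids=[#1:4@105 #2:8@104] asks=[-]
After op 3 [order #3] limit_sell(price=98, qty=10): fills=#1x#3:4@105 #2x#3:6@104; bids=[#2:2@104] asks=[-]
After op 4 [order #4] limit_sell(price=104, qty=1): fills=#2x#4:1@104; bids=[#2:1@104] asks=[-]
After op 5 [order #5] market_buy(qty=2): fills=none; bids=[#2:1@104] asks=[-]
After op 6 [order #6] limit_sell(price=101, qty=3): fills=#2x#6:1@104; bids=[-] asks=[#6:2@101]
After op 7 [order #7] limit_sell(price=105, qty=1): fills=none; bids=[-] asks=[#6:2@101 #7:1@105]

Answer: 4@105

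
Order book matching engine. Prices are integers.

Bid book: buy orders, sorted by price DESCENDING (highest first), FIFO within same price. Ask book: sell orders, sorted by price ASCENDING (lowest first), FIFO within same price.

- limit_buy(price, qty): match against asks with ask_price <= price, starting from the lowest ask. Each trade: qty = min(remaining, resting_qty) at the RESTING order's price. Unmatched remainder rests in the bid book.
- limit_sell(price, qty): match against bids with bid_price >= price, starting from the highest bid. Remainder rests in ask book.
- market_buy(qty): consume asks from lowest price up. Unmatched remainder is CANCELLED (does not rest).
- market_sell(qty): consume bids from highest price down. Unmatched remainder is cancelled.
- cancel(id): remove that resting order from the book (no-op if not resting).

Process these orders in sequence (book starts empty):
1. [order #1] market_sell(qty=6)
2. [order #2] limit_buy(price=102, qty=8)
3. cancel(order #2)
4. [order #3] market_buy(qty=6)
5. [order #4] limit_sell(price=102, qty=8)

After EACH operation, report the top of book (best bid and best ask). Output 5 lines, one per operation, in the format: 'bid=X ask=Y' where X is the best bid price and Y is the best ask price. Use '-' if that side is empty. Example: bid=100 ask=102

After op 1 [order #1] market_sell(qty=6): fills=none; bids=[-] asks=[-]
After op 2 [order #2] limit_buy(price=102, qty=8): fills=none; bids=[#2:8@102] asks=[-]
After op 3 cancel(order #2): fills=none; bids=[-] asks=[-]
After op 4 [order #3] market_buy(qty=6): fills=none; bids=[-] asks=[-]
After op 5 [order #4] limit_sell(price=102, qty=8): fills=none; bids=[-] asks=[#4:8@102]

Answer: bid=- ask=-
bid=102 ask=-
bid=- ask=-
bid=- ask=-
bid=- ask=102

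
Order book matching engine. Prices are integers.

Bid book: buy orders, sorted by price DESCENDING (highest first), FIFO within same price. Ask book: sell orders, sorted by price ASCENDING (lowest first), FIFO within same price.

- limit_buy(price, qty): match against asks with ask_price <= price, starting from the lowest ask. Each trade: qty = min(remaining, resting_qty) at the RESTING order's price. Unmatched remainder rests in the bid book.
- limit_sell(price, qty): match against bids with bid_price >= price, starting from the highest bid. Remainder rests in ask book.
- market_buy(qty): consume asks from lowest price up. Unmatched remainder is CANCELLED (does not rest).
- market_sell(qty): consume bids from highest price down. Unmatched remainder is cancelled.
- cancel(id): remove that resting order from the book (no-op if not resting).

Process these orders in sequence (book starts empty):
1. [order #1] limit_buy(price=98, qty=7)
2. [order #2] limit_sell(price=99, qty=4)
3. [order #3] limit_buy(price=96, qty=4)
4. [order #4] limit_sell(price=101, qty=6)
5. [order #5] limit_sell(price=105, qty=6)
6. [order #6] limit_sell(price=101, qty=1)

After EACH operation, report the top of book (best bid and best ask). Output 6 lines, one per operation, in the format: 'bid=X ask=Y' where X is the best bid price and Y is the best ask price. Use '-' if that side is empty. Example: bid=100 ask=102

After op 1 [order #1] limit_buy(price=98, qty=7): fills=none; bids=[#1:7@98] asks=[-]
After op 2 [order #2] limit_sell(price=99, qty=4): fills=none; bids=[#1:7@98] asks=[#2:4@99]
After op 3 [order #3] limit_buy(price=96, qty=4): fills=none; bids=[#1:7@98 #3:4@96] asks=[#2:4@99]
After op 4 [order #4] limit_sell(price=101, qty=6): fills=none; bids=[#1:7@98 #3:4@96] asks=[#2:4@99 #4:6@101]
After op 5 [order #5] limit_sell(price=105, qty=6): fills=none; bids=[#1:7@98 #3:4@96] asks=[#2:4@99 #4:6@101 #5:6@105]
After op 6 [order #6] limit_sell(price=101, qty=1): fills=none; bids=[#1:7@98 #3:4@96] asks=[#2:4@99 #4:6@101 #6:1@101 #5:6@105]

Answer: bid=98 ask=-
bid=98 ask=99
bid=98 ask=99
bid=98 ask=99
bid=98 ask=99
bid=98 ask=99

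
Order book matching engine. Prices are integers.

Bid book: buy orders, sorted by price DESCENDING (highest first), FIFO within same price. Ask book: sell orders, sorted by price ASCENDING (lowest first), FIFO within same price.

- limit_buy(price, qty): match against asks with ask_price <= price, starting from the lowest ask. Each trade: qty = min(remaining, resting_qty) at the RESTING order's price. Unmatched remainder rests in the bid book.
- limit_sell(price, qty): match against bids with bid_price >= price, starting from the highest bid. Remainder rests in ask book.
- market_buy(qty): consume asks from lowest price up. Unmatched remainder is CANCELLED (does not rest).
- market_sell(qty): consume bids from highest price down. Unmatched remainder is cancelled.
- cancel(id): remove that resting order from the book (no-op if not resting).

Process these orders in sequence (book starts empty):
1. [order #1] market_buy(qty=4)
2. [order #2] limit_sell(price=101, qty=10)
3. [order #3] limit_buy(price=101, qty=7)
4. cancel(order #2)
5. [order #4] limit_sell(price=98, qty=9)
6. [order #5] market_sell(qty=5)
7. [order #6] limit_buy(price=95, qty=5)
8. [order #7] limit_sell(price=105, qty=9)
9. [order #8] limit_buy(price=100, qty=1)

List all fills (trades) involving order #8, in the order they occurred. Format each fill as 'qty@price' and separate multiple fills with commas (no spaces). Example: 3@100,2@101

After op 1 [order #1] market_buy(qty=4): fills=none; bids=[-] asks=[-]
After op 2 [order #2] limit_sell(price=101, qty=10): fills=none; bids=[-] asks=[#2:10@101]
After op 3 [order #3] limit_buy(price=101, qty=7): fills=#3x#2:7@101; bids=[-] asks=[#2:3@101]
After op 4 cancel(order #2): fills=none; bids=[-] asks=[-]
After op 5 [order #4] limit_sell(price=98, qty=9): fills=none; bids=[-] asks=[#4:9@98]
After op 6 [order #5] market_sell(qty=5): fills=none; bids=[-] asks=[#4:9@98]
After op 7 [order #6] limit_buy(price=95, qty=5): fills=none; bids=[#6:5@95] asks=[#4:9@98]
After op 8 [order #7] limit_sell(price=105, qty=9): fills=none; bids=[#6:5@95] asks=[#4:9@98 #7:9@105]
After op 9 [order #8] limit_buy(price=100, qty=1): fills=#8x#4:1@98; bids=[#6:5@95] asks=[#4:8@98 #7:9@105]

Answer: 1@98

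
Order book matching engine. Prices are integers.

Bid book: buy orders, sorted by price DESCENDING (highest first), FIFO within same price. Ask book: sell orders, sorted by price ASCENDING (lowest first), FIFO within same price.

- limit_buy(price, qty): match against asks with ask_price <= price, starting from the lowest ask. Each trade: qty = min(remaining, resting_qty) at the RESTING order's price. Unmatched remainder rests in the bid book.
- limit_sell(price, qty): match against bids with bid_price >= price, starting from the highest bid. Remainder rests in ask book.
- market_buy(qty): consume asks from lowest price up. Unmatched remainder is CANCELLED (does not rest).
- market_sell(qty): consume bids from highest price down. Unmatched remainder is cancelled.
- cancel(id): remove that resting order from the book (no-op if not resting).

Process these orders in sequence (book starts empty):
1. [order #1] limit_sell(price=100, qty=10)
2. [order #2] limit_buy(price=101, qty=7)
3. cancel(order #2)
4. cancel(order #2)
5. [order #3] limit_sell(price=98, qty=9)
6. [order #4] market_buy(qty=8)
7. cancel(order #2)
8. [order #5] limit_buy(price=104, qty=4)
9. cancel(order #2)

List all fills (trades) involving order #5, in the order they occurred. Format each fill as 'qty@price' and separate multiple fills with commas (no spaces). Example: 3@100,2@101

Answer: 1@98,3@100

Derivation:
After op 1 [order #1] limit_sell(price=100, qty=10): fills=none; bids=[-] asks=[#1:10@100]
After op 2 [order #2] limit_buy(price=101, qty=7): fills=#2x#1:7@100; bids=[-] asks=[#1:3@100]
After op 3 cancel(order #2): fills=none; bids=[-] asks=[#1:3@100]
After op 4 cancel(order #2): fills=none; bids=[-] asks=[#1:3@100]
After op 5 [order #3] limit_sell(price=98, qty=9): fills=none; bids=[-] asks=[#3:9@98 #1:3@100]
After op 6 [order #4] market_buy(qty=8): fills=#4x#3:8@98; bids=[-] asks=[#3:1@98 #1:3@100]
After op 7 cancel(order #2): fills=none; bids=[-] asks=[#3:1@98 #1:3@100]
After op 8 [order #5] limit_buy(price=104, qty=4): fills=#5x#3:1@98 #5x#1:3@100; bids=[-] asks=[-]
After op 9 cancel(order #2): fills=none; bids=[-] asks=[-]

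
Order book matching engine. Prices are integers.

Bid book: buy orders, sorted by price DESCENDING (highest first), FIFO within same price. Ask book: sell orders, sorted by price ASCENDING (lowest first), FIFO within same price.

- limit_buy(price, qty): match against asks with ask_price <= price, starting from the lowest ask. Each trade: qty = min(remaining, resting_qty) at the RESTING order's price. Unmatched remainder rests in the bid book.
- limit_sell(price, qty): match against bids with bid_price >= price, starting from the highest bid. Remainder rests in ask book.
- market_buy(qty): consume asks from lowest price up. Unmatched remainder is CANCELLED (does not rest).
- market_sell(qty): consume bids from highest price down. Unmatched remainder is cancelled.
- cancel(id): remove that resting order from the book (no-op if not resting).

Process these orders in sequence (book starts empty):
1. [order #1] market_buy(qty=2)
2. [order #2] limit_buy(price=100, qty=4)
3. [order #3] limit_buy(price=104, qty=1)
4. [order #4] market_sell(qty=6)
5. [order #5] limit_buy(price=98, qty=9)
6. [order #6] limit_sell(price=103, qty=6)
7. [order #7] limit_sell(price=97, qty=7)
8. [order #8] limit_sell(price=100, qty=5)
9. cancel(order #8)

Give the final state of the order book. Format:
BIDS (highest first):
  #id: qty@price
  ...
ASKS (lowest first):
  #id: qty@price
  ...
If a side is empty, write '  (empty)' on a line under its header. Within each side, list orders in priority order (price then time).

After op 1 [order #1] market_buy(qty=2): fills=none; bids=[-] asks=[-]
After op 2 [order #2] limit_buy(price=100, qty=4): fills=none; bids=[#2:4@100] asks=[-]
After op 3 [order #3] limit_buy(price=104, qty=1): fills=none; bids=[#3:1@104 #2:4@100] asks=[-]
After op 4 [order #4] market_sell(qty=6): fills=#3x#4:1@104 #2x#4:4@100; bids=[-] asks=[-]
After op 5 [order #5] limit_buy(price=98, qty=9): fills=none; bids=[#5:9@98] asks=[-]
After op 6 [order #6] limit_sell(price=103, qty=6): fills=none; bids=[#5:9@98] asks=[#6:6@103]
After op 7 [order #7] limit_sell(price=97, qty=7): fills=#5x#7:7@98; bids=[#5:2@98] asks=[#6:6@103]
After op 8 [order #8] limit_sell(price=100, qty=5): fills=none; bids=[#5:2@98] asks=[#8:5@100 #6:6@103]
After op 9 cancel(order #8): fills=none; bids=[#5:2@98] asks=[#6:6@103]

Answer: BIDS (highest first):
  #5: 2@98
ASKS (lowest first):
  #6: 6@103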